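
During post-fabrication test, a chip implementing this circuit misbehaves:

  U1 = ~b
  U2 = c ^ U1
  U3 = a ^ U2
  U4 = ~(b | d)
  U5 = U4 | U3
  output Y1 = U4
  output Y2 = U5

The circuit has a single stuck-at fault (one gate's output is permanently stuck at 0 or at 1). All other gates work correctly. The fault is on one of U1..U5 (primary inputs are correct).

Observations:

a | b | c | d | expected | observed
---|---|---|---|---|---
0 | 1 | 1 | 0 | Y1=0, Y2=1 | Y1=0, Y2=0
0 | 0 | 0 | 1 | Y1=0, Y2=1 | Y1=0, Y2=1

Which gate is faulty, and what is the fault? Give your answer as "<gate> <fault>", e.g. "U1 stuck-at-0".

U1 stuck-at-1

Fault-free values for test 1 (a=0, b=1, c=1, d=0): U1=0, U2=1, U3=1, U4=0, U5=1, giving Y1=0, Y2=1. Observed Y1=0, Y2=0.
Test 1: faults giving observed Y1=0, Y2=0 are {U1 stuck-at-1, U2 stuck-at-0, U3 stuck-at-0, U5 stuck-at-0}.
Test 2 (a=0, b=0, c=0, d=1): fault-free U1=1, U2=1, U3=1, U4=0, U5=1 → Y1=0, Y2=1; observed Y1=0, Y2=1. Eliminates U2 stuck-at-0, U3 stuck-at-0, U5 stuck-at-0.
Only U1 stuck-at-1 is consistent with every test.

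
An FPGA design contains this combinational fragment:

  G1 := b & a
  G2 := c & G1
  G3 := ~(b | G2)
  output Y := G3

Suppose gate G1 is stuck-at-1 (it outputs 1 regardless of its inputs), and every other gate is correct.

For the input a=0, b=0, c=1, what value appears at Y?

Propagate with G1 forced: G1=1 [stuck-at-1], G2=1, G3=0.
So Y = 0. (Without the fault it would be 1.)

0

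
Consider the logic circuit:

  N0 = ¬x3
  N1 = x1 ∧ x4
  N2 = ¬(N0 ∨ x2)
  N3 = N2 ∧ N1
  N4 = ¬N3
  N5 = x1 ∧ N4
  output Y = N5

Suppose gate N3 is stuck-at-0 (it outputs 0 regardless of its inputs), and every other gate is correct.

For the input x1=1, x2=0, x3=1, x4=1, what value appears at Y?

1

Propagate with N3 forced: N0=0, N1=1, N2=1, N3=0 [stuck-at-0], N4=1, N5=1.
So Y = 1. (Without the fault it would be 0.)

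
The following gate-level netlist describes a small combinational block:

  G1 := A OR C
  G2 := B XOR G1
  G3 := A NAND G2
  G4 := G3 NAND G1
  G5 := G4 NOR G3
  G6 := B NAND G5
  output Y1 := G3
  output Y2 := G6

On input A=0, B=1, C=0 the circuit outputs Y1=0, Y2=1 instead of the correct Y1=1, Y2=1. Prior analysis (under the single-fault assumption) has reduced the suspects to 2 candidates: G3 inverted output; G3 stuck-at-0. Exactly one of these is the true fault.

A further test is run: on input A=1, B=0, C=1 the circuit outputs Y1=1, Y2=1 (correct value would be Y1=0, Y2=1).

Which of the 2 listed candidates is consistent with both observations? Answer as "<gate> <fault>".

Evaluate each candidate on input A=1, B=0, C=1:
  G3 inverted output: G1=1, G2=1, G3=1 [inverted output], G4=0, G5=0, G6=1 → Y1=1, Y2=1 — matches
  G3 stuck-at-0: G1=1, G2=1, G3=0 [stuck-at-0], G4=1, G5=0, G6=1 → Y1=0, Y2=1 — eliminated
Only G3 inverted output reproduces the observed Y1=1, Y2=1.

G3 inverted output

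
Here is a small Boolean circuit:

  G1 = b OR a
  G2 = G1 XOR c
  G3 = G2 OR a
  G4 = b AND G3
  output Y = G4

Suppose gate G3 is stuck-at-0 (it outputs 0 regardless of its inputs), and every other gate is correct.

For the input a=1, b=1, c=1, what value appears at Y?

0

Propagate with G3 forced: G1=1, G2=0, G3=0 [stuck-at-0], G4=0.
So Y = 0. (Without the fault it would be 1.)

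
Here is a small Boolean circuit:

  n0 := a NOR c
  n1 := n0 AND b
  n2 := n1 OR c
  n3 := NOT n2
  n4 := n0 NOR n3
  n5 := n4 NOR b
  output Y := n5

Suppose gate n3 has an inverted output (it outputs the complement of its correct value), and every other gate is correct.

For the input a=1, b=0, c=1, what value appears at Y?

1

Propagate with n3 forced: n0=0, n1=0, n2=1, n3=1 [inverted output], n4=0, n5=1.
So Y = 1. (Without the fault it would be 0.)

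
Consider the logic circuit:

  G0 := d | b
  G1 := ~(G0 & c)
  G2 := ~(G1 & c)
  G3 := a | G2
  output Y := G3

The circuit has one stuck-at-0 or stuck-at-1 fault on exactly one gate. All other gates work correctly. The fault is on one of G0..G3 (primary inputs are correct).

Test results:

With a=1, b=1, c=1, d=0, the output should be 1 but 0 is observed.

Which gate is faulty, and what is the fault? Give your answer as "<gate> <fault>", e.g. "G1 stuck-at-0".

Fault-free values for test 1 (a=1, b=1, c=1, d=0): G0=1, G1=0, G2=1, G3=1, giving Y=1. Observed 0.
Test 1: faults giving observed 0 are {G3 stuck-at-0}.
Only G3 stuck-at-0 is consistent with every test.

G3 stuck-at-0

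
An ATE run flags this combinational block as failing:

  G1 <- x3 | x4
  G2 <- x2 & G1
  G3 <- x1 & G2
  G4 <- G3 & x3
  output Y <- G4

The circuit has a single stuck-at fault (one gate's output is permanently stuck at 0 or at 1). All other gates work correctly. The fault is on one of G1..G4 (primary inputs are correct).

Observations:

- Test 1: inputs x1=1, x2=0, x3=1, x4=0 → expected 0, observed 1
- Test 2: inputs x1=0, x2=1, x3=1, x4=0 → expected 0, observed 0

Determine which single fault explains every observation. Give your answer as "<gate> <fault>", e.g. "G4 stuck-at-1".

Fault-free values for test 1 (x1=1, x2=0, x3=1, x4=0): G1=1, G2=0, G3=0, G4=0, giving Y=0. Observed 1.
Test 1: faults giving observed 1 are {G2 stuck-at-1, G3 stuck-at-1, G4 stuck-at-1}.
Test 2 (x1=0, x2=1, x3=1, x4=0): fault-free G1=1, G2=1, G3=0, G4=0 → 0; observed 0. Eliminates G3 stuck-at-1, G4 stuck-at-1.
Only G2 stuck-at-1 is consistent with every test.

G2 stuck-at-1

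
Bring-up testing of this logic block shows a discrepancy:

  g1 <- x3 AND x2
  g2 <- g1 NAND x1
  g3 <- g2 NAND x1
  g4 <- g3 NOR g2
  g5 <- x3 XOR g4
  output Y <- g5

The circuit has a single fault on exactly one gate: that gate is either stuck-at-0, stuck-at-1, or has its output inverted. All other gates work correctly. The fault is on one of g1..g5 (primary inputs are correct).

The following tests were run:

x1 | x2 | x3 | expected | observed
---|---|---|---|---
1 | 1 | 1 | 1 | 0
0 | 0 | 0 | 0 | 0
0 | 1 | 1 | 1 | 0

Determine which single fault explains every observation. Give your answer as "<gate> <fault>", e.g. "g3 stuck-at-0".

g5 stuck-at-0

Fault-free values for test 1 (x1=1, x2=1, x3=1): g1=1, g2=0, g3=1, g4=0, g5=1, giving Y=1. Observed 0.
Test 1: faults giving observed 0 are {g3 stuck-at-0, g3 inverted output, g4 stuck-at-1, g4 inverted output, g5 stuck-at-0, g5 inverted output}.
Test 2 (x1=0, x2=0, x3=0): fault-free g1=0, g2=1, g3=1, g4=0, g5=0 → 0; observed 0. Eliminates g4 stuck-at-1, g4 inverted output, g5 inverted output.
Test 3 (x1=0, x2=1, x3=1): fault-free g1=1, g2=1, g3=1, g4=0, g5=1 → 1; observed 0. Eliminates g3 stuck-at-0, g3 inverted output.
Only g5 stuck-at-0 is consistent with every test.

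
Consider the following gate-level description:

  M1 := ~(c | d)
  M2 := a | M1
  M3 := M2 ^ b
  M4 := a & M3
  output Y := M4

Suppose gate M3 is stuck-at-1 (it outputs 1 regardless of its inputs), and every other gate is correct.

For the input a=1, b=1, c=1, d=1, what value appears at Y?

1

Propagate with M3 forced: M1=0, M2=1, M3=1 [stuck-at-1], M4=1.
So Y = 1. (Without the fault it would be 0.)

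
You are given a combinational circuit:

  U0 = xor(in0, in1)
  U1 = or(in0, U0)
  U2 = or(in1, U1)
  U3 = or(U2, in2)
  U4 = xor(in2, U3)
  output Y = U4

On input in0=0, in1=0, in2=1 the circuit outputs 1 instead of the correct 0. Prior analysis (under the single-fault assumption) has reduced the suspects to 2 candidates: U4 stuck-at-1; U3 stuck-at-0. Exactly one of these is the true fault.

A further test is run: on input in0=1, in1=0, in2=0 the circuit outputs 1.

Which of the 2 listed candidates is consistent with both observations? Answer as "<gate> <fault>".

Evaluate each candidate on input in0=1, in1=0, in2=0:
  U4 stuck-at-1: U0=1, U1=1, U2=1, U3=1, U4=1 [stuck-at-1] → 1 — matches
  U3 stuck-at-0: U0=1, U1=1, U2=1, U3=0 [stuck-at-0], U4=0 → 0 — eliminated
Only U4 stuck-at-1 reproduces the observed 1.

U4 stuck-at-1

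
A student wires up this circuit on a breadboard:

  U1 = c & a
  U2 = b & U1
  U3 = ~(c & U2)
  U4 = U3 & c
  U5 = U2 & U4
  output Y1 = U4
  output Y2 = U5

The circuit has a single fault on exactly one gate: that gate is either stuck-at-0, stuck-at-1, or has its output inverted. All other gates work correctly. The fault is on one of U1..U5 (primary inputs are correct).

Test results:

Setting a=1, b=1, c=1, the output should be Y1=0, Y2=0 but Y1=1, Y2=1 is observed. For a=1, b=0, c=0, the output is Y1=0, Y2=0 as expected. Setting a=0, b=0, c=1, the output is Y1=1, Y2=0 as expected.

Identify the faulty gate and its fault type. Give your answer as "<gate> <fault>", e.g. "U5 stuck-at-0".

Fault-free values for test 1 (a=1, b=1, c=1): U1=1, U2=1, U3=0, U4=0, U5=0, giving Y1=0, Y2=0. Observed Y1=1, Y2=1.
Test 1: faults giving observed Y1=1, Y2=1 are {U3 stuck-at-1, U3 inverted output, U4 stuck-at-1, U4 inverted output}.
Test 2 (a=1, b=0, c=0): fault-free U1=0, U2=0, U3=1, U4=0, U5=0 → Y1=0, Y2=0; observed Y1=0, Y2=0. Eliminates U4 stuck-at-1, U4 inverted output.
Test 3 (a=0, b=0, c=1): fault-free U1=0, U2=0, U3=1, U4=1, U5=0 → Y1=1, Y2=0; observed Y1=1, Y2=0. Eliminates U3 inverted output.
Only U3 stuck-at-1 is consistent with every test.

U3 stuck-at-1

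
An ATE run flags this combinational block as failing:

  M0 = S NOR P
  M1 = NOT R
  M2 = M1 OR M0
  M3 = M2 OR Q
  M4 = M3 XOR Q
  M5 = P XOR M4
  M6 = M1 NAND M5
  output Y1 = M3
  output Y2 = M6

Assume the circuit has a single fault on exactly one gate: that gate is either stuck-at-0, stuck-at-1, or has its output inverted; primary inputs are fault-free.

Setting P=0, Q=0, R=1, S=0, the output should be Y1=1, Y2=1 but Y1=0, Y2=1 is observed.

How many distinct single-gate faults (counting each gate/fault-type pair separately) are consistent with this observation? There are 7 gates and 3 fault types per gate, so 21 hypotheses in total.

Fault-free: M0=1, M1=0, M2=1, M3=1, M4=1, M5=1, M6=1 → Y1=1, Y2=1. Observed Y1=0, Y2=1.
  M0: stuck-at-0, inverted output ✓; others ✗
  M1: none of the 3 fault types match ✗
  M2: stuck-at-0, inverted output ✓; others ✗
  M3: stuck-at-0, inverted output ✓; others ✗
  M4: none of the 3 fault types match ✗
  M5: none of the 3 fault types match ✗
  M6: none of the 3 fault types match ✗
Consistent faults: {M0 stuck-at-0, M0 inverted output, M2 stuck-at-0, M2 inverted output, M3 stuck-at-0, M3 inverted output} — 6 in all.

6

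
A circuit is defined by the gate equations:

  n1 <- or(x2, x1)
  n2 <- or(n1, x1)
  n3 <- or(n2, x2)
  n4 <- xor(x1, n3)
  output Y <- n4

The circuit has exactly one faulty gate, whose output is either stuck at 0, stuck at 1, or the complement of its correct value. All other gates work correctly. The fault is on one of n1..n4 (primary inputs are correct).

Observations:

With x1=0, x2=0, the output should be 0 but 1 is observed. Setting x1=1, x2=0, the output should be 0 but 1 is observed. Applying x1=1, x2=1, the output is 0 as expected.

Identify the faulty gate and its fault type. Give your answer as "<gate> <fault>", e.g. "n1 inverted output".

Fault-free values for test 1 (x1=0, x2=0): n1=0, n2=0, n3=0, n4=0, giving Y=0. Observed 1.
Test 1: faults giving observed 1 are {n1 stuck-at-1, n1 inverted output, n2 stuck-at-1, n2 inverted output, n3 stuck-at-1, n3 inverted output, n4 stuck-at-1, n4 inverted output}.
Test 2 (x1=1, x2=0): fault-free n1=1, n2=1, n3=1, n4=0 → 0; observed 1. Eliminates n1 stuck-at-1, n1 inverted output, n2 stuck-at-1, n3 stuck-at-1.
Test 3 (x1=1, x2=1): fault-free n1=1, n2=1, n3=1, n4=0 → 0; observed 0. Eliminates n3 inverted output, n4 stuck-at-1, n4 inverted output.
Only n2 inverted output is consistent with every test.

n2 inverted output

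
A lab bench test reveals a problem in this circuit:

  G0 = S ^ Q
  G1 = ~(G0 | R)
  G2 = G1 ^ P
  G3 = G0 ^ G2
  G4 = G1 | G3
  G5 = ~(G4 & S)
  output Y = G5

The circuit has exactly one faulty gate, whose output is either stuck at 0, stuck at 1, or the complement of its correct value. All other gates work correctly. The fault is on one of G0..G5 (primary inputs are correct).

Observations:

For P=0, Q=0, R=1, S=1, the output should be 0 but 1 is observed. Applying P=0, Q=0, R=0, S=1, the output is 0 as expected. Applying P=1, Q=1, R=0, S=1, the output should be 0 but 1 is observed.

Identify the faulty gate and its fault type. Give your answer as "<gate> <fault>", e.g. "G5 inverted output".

Fault-free values for test 1 (P=0, Q=0, R=1, S=1): G0=1, G1=0, G2=0, G3=1, G4=1, G5=0, giving Y=0. Observed 1.
Test 1: faults giving observed 1 are {G0 stuck-at-0, G0 inverted output, G2 stuck-at-1, G2 inverted output, G3 stuck-at-0, G3 inverted output, G4 stuck-at-0, G4 inverted output, G5 stuck-at-1, G5 inverted output}.
Test 2 (P=0, Q=0, R=0, S=1): fault-free G0=1, G1=0, G2=0, G3=1, G4=1, G5=0 → 0; observed 0. Eliminates G2 stuck-at-1, G2 inverted output, G3 stuck-at-0, G3 inverted output, G4 stuck-at-0, G4 inverted output, G5 stuck-at-1, G5 inverted output.
Test 3 (P=1, Q=1, R=0, S=1): fault-free G0=0, G1=1, G2=0, G3=0, G4=1, G5=0 → 0; observed 1. Eliminates G0 stuck-at-0.
Only G0 inverted output is consistent with every test.

G0 inverted output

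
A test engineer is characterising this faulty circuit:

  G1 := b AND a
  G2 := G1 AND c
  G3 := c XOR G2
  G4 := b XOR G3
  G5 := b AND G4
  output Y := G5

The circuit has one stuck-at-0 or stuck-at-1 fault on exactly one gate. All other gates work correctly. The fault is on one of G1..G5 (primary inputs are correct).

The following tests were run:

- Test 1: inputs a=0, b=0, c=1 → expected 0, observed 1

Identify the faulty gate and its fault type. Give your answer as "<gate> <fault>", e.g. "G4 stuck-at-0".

Fault-free values for test 1 (a=0, b=0, c=1): G1=0, G2=0, G3=1, G4=1, G5=0, giving Y=0. Observed 1.
Test 1: faults giving observed 1 are {G5 stuck-at-1}.
Only G5 stuck-at-1 is consistent with every test.

G5 stuck-at-1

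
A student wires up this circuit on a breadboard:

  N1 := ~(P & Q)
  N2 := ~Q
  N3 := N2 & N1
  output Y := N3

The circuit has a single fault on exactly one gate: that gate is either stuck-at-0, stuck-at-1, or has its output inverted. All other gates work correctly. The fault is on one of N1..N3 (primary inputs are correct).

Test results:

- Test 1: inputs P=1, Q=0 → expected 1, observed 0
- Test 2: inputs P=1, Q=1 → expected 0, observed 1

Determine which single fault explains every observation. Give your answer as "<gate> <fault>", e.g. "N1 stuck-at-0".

Fault-free values for test 1 (P=1, Q=0): N1=1, N2=1, N3=1, giving Y=1. Observed 0.
Test 1: faults giving observed 0 are {N1 stuck-at-0, N1 inverted output, N2 stuck-at-0, N2 inverted output, N3 stuck-at-0, N3 inverted output}.
Test 2 (P=1, Q=1): fault-free N1=0, N2=0, N3=0 → 0; observed 1. Eliminates N1 stuck-at-0, N1 inverted output, N2 stuck-at-0, N2 inverted output, N3 stuck-at-0.
Only N3 inverted output is consistent with every test.

N3 inverted output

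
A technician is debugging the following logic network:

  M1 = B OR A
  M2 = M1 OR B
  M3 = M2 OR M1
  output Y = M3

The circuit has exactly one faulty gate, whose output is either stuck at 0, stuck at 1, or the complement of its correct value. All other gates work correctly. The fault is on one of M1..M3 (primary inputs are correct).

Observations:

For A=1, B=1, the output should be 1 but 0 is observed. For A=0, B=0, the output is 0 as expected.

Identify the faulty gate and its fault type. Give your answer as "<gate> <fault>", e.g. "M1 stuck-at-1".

M3 stuck-at-0

Fault-free values for test 1 (A=1, B=1): M1=1, M2=1, M3=1, giving Y=1. Observed 0.
Test 1: faults giving observed 0 are {M3 stuck-at-0, M3 inverted output}.
Test 2 (A=0, B=0): fault-free M1=0, M2=0, M3=0 → 0; observed 0. Eliminates M3 inverted output.
Only M3 stuck-at-0 is consistent with every test.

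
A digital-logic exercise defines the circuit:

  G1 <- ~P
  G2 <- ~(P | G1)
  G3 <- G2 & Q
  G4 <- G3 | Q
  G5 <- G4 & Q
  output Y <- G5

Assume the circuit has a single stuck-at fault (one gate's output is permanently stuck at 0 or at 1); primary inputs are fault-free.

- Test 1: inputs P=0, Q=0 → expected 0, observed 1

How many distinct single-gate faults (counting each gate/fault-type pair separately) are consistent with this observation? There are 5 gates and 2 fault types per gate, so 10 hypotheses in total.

Fault-free: G1=1, G2=0, G3=0, G4=0, G5=0 → 0. Observed 1.
  G1 stuck-at-0: output 0 ✗
  G1 stuck-at-1: output 0 ✗
  G2 stuck-at-0: output 0 ✗
  G2 stuck-at-1: output 0 ✗
  G3 stuck-at-0: output 0 ✗
  G3 stuck-at-1: output 0 ✗
  G4 stuck-at-0: output 0 ✗
  G4 stuck-at-1: output 0 ✗
  G5 stuck-at-0: output 0 ✗
  G5 stuck-at-1: output 1 ✓
Consistent faults: {G5 stuck-at-1} — 1 in all.

1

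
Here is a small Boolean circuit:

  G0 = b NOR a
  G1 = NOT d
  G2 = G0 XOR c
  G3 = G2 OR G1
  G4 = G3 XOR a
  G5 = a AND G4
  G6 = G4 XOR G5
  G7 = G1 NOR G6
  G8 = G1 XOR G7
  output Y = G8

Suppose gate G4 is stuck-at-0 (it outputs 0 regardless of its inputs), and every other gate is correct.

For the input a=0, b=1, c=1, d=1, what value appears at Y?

Propagate with G4 forced: G0=0, G1=0, G2=1, G3=1, G4=0 [stuck-at-0], G5=0, G6=0, G7=1, G8=1.
So Y = 1. (Without the fault it would be 0.)

1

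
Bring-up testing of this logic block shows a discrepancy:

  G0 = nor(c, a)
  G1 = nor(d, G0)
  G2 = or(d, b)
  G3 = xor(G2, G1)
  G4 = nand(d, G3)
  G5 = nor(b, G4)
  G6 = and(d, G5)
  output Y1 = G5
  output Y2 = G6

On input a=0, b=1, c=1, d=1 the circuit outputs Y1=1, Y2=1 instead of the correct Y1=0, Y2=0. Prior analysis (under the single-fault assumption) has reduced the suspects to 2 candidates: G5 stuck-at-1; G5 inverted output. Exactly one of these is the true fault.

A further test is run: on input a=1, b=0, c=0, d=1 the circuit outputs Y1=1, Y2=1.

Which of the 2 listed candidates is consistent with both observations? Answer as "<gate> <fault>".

Evaluate each candidate on input a=1, b=0, c=0, d=1:
  G5 stuck-at-1: G0=0, G1=0, G2=1, G3=1, G4=0, G5=1 [stuck-at-1], G6=1 → Y1=1, Y2=1 — matches
  G5 inverted output: G0=0, G1=0, G2=1, G3=1, G4=0, G5=0 [inverted output], G6=0 → Y1=0, Y2=0 — eliminated
Only G5 stuck-at-1 reproduces the observed Y1=1, Y2=1.

G5 stuck-at-1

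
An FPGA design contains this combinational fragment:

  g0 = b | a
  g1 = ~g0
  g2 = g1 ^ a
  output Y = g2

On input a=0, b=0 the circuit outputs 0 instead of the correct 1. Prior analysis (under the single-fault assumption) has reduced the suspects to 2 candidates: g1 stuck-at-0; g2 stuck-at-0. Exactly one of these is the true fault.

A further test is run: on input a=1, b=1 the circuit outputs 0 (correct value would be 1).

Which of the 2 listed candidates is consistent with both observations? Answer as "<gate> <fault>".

Evaluate each candidate on input a=1, b=1:
  g1 stuck-at-0: g0=1, g1=0 [stuck-at-0], g2=1 → 1 — eliminated
  g2 stuck-at-0: g0=1, g1=0, g2=0 [stuck-at-0] → 0 — matches
Only g2 stuck-at-0 reproduces the observed 0.

g2 stuck-at-0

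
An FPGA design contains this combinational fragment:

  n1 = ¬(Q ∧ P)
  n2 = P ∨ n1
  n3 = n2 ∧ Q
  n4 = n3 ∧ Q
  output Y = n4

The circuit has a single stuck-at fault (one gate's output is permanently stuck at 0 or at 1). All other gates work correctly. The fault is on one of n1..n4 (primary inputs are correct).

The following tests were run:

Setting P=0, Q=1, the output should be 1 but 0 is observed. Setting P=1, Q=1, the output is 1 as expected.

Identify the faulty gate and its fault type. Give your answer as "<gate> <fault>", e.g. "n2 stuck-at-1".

n1 stuck-at-0

Fault-free values for test 1 (P=0, Q=1): n1=1, n2=1, n3=1, n4=1, giving Y=1. Observed 0.
Test 1: faults giving observed 0 are {n1 stuck-at-0, n2 stuck-at-0, n3 stuck-at-0, n4 stuck-at-0}.
Test 2 (P=1, Q=1): fault-free n1=0, n2=1, n3=1, n4=1 → 1; observed 1. Eliminates n2 stuck-at-0, n3 stuck-at-0, n4 stuck-at-0.
Only n1 stuck-at-0 is consistent with every test.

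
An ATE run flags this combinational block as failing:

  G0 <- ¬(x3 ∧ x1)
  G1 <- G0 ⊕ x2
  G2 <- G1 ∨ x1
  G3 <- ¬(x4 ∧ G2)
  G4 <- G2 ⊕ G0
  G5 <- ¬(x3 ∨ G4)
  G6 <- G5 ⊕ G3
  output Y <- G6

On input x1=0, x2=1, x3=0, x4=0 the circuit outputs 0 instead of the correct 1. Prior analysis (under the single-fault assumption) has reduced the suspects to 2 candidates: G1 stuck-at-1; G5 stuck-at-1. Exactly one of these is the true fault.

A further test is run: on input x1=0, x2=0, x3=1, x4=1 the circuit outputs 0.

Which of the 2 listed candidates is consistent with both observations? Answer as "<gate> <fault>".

Evaluate each candidate on input x1=0, x2=0, x3=1, x4=1:
  G1 stuck-at-1: G0=1, G1=1 [stuck-at-1], G2=1, G3=0, G4=0, G5=0, G6=0 → 0 — matches
  G5 stuck-at-1: G0=1, G1=1, G2=1, G3=0, G4=0, G5=1 [stuck-at-1], G6=1 → 1 — eliminated
Only G1 stuck-at-1 reproduces the observed 0.

G1 stuck-at-1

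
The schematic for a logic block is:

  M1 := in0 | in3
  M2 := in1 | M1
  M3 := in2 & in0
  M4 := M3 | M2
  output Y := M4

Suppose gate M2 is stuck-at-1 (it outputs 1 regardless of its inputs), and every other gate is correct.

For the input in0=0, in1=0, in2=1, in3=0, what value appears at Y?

Propagate with M2 forced: M1=0, M2=1 [stuck-at-1], M3=0, M4=1.
So Y = 1. (Without the fault it would be 0.)

1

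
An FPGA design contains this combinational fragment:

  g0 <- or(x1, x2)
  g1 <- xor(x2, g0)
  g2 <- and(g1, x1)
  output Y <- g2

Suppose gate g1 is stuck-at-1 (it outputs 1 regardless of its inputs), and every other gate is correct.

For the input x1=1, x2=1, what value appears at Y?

1

Propagate with g1 forced: g0=1, g1=1 [stuck-at-1], g2=1.
So Y = 1. (Without the fault it would be 0.)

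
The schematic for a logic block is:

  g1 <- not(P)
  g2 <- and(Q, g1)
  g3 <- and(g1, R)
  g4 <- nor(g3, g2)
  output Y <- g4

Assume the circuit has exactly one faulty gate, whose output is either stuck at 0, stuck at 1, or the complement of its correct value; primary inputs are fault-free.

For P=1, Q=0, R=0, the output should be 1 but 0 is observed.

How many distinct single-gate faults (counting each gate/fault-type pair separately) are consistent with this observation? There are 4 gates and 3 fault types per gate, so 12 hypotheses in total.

Fault-free: g1=0, g2=0, g3=0, g4=1 → 1. Observed 0.
  g1 stuck-at-0: output 1 ✗
  g1 stuck-at-1: output 1 ✗
  g1 inverted output: output 1 ✗
  g2 stuck-at-0: output 1 ✗
  g2 stuck-at-1: output 0 ✓
  g2 inverted output: output 0 ✓
  g3 stuck-at-0: output 1 ✗
  g3 stuck-at-1: output 0 ✓
  g3 inverted output: output 0 ✓
  g4 stuck-at-0: output 0 ✓
  g4 stuck-at-1: output 1 ✗
  g4 inverted output: output 0 ✓
Consistent faults: {g2 stuck-at-1, g2 inverted output, g3 stuck-at-1, g3 inverted output, g4 stuck-at-0, g4 inverted output} — 6 in all.

6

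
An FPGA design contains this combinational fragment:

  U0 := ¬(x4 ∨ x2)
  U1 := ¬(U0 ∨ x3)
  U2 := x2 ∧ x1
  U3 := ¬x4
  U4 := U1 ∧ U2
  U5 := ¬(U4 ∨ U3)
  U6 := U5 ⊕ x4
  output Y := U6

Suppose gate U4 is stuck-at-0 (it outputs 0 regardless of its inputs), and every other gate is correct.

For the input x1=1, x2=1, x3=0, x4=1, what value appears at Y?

0

Propagate with U4 forced: U0=0, U1=1, U2=1, U3=0, U4=0 [stuck-at-0], U5=1, U6=0.
So Y = 0. (Without the fault it would be 1.)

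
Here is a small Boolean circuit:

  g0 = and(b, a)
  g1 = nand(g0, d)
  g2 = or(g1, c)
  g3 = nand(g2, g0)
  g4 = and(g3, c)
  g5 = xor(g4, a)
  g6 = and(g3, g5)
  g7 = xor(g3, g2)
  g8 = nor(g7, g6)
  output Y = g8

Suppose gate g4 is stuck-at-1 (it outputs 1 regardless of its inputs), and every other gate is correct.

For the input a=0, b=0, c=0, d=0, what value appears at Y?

Propagate with g4 forced: g0=0, g1=1, g2=1, g3=1, g4=1 [stuck-at-1], g5=1, g6=1, g7=0, g8=0.
So Y = 0. (Without the fault it would be 1.)

0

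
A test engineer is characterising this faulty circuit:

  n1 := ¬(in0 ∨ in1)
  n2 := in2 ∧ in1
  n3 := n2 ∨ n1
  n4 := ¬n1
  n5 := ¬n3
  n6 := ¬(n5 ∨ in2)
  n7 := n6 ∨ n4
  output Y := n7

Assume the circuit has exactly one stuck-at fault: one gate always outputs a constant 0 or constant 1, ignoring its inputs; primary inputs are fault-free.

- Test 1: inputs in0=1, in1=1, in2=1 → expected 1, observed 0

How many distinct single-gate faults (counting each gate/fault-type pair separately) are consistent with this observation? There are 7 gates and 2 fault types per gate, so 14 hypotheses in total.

Fault-free: n1=0, n2=1, n3=1, n4=1, n5=0, n6=0, n7=1 → 1. Observed 0.
  n1 stuck-at-0: output 1 ✗
  n1 stuck-at-1: output 0 ✓
  n2 stuck-at-0: output 1 ✗
  n2 stuck-at-1: output 1 ✗
  n3 stuck-at-0: output 1 ✗
  n3 stuck-at-1: output 1 ✗
  n4 stuck-at-0: output 0 ✓
  n4 stuck-at-1: output 1 ✗
  n5 stuck-at-0: output 1 ✗
  n5 stuck-at-1: output 1 ✗
  n6 stuck-at-0: output 1 ✗
  n6 stuck-at-1: output 1 ✗
  n7 stuck-at-0: output 0 ✓
  n7 stuck-at-1: output 1 ✗
Consistent faults: {n1 stuck-at-1, n4 stuck-at-0, n7 stuck-at-0} — 3 in all.

3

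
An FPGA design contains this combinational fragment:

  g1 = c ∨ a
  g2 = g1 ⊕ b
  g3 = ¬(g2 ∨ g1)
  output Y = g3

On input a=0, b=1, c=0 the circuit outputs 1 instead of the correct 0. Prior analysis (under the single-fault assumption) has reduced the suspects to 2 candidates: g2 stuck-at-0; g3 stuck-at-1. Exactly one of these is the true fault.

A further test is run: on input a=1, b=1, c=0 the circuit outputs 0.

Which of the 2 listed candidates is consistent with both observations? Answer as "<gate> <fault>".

g2 stuck-at-0

Evaluate each candidate on input a=1, b=1, c=0:
  g2 stuck-at-0: g1=1, g2=0 [stuck-at-0], g3=0 → 0 — matches
  g3 stuck-at-1: g1=1, g2=0, g3=1 [stuck-at-1] → 1 — eliminated
Only g2 stuck-at-0 reproduces the observed 0.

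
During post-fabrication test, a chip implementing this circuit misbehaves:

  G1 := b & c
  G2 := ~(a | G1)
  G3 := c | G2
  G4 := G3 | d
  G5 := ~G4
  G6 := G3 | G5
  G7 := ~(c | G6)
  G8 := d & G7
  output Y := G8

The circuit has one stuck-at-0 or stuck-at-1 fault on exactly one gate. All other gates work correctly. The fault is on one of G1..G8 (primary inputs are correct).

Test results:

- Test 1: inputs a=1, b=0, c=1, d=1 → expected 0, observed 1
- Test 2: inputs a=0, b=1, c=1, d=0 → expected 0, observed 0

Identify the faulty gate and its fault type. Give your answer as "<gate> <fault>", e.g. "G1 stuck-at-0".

Fault-free values for test 1 (a=1, b=0, c=1, d=1): G1=0, G2=0, G3=1, G4=1, G5=0, G6=1, G7=0, G8=0, giving Y=0. Observed 1.
Test 1: faults giving observed 1 are {G7 stuck-at-1, G8 stuck-at-1}.
Test 2 (a=0, b=1, c=1, d=0): fault-free G1=1, G2=0, G3=1, G4=1, G5=0, G6=1, G7=0, G8=0 → 0; observed 0. Eliminates G8 stuck-at-1.
Only G7 stuck-at-1 is consistent with every test.

G7 stuck-at-1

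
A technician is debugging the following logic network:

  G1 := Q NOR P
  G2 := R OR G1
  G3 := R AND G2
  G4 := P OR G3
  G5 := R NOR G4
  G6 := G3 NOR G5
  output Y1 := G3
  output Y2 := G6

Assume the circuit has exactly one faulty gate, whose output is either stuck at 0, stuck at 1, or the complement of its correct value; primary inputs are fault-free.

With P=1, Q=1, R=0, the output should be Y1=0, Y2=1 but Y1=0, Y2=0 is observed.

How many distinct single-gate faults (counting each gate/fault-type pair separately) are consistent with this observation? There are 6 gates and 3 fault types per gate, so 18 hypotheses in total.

Fault-free: G1=0, G2=0, G3=0, G4=1, G5=0, G6=1 → Y1=0, Y2=1. Observed Y1=0, Y2=0.
  G1: none of the 3 fault types match ✗
  G2: none of the 3 fault types match ✗
  G3: none of the 3 fault types match ✗
  G4: stuck-at-0, inverted output ✓; others ✗
  G5: stuck-at-1, inverted output ✓; others ✗
  G6: stuck-at-0, inverted output ✓; others ✗
Consistent faults: {G4 stuck-at-0, G4 inverted output, G5 stuck-at-1, G5 inverted output, G6 stuck-at-0, G6 inverted output} — 6 in all.

6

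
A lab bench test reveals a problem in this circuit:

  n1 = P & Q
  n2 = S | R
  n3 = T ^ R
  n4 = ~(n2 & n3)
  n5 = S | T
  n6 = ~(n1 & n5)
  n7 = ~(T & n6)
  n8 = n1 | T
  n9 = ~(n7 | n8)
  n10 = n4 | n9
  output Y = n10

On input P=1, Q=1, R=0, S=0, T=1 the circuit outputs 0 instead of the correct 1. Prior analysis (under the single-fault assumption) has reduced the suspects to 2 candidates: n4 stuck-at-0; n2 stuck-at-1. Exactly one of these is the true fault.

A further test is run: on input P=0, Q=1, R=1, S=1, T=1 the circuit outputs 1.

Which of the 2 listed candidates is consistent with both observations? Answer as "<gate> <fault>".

n2 stuck-at-1

Evaluate each candidate on input P=0, Q=1, R=1, S=1, T=1:
  n4 stuck-at-0: n1=0, n2=1, n3=0, n4=0 [stuck-at-0], n5=1, n6=1, n7=0, n8=1, n9=0, n10=0 → 0 — eliminated
  n2 stuck-at-1: n1=0, n2=1 [stuck-at-1], n3=0, n4=1, n5=1, n6=1, n7=0, n8=1, n9=0, n10=1 → 1 — matches
Only n2 stuck-at-1 reproduces the observed 1.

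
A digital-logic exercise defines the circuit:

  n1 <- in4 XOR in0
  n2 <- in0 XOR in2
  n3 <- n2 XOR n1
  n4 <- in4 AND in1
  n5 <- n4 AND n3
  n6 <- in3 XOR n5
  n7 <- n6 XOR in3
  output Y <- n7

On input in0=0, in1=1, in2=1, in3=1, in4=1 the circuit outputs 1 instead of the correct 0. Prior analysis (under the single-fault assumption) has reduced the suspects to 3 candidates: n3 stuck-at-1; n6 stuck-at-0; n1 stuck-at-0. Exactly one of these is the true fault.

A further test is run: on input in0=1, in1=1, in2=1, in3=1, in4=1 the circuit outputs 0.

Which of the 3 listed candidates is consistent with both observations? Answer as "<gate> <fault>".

n1 stuck-at-0

Evaluate each candidate on input in0=1, in1=1, in2=1, in3=1, in4=1:
  n3 stuck-at-1: n1=0, n2=0, n3=1 [stuck-at-1], n4=1, n5=1, n6=0, n7=1 → 1 — eliminated
  n6 stuck-at-0: n1=0, n2=0, n3=0, n4=1, n5=0, n6=0 [stuck-at-0], n7=1 → 1 — eliminated
  n1 stuck-at-0: n1=0 [stuck-at-0], n2=0, n3=0, n4=1, n5=0, n6=1, n7=0 → 0 — matches
Only n1 stuck-at-0 reproduces the observed 0.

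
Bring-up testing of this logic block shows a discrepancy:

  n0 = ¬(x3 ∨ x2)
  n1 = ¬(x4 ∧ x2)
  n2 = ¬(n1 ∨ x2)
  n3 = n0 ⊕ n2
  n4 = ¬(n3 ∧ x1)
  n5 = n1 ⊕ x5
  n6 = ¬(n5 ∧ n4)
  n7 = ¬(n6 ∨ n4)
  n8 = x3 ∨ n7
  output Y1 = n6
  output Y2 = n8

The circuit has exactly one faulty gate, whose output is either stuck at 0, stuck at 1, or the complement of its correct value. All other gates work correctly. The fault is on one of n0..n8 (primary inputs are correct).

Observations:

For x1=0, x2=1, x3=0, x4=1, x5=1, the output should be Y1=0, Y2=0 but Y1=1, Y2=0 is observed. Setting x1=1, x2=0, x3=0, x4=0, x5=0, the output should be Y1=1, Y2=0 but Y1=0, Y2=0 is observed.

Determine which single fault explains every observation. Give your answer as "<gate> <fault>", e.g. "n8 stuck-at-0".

Fault-free values for test 1 (x1=0, x2=1, x3=0, x4=1, x5=1): n0=0, n1=0, n2=0, n3=0, n4=1, n5=1, n6=0, n7=0, n8=0, giving Y1=0, Y2=0. Observed Y1=1, Y2=0.
Test 1: faults giving observed Y1=1, Y2=0 are {n1 stuck-at-1, n1 inverted output, n4 stuck-at-0, n4 inverted output, n5 stuck-at-0, n5 inverted output, n6 stuck-at-1, n6 inverted output}.
Test 2 (x1=1, x2=0, x3=0, x4=0, x5=0): fault-free n0=1, n1=1, n2=0, n3=1, n4=0, n5=1, n6=1, n7=0, n8=0 → Y1=1, Y2=0; observed Y1=0, Y2=0. Eliminates n1 stuck-at-1, n1 inverted output, n4 stuck-at-0, n5 stuck-at-0, n5 inverted output, n6 stuck-at-1, n6 inverted output.
Only n4 inverted output is consistent with every test.

n4 inverted output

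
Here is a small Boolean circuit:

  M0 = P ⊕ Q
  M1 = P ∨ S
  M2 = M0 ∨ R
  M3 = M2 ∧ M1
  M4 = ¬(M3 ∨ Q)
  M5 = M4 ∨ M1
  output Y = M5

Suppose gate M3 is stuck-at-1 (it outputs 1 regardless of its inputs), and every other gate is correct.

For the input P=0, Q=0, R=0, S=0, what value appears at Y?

0

Propagate with M3 forced: M0=0, M1=0, M2=0, M3=1 [stuck-at-1], M4=0, M5=0.
So Y = 0. (Without the fault it would be 1.)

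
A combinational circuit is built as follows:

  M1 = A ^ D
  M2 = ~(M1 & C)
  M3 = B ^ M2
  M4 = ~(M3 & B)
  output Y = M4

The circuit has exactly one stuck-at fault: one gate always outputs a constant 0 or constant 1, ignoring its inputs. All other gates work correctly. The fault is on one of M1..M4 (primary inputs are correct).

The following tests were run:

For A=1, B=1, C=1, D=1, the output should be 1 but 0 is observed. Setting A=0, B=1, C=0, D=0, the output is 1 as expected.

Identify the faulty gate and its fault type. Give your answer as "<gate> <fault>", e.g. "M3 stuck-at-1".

Fault-free values for test 1 (A=1, B=1, C=1, D=1): M1=0, M2=1, M3=0, M4=1, giving Y=1. Observed 0.
Test 1: faults giving observed 0 are {M1 stuck-at-1, M2 stuck-at-0, M3 stuck-at-1, M4 stuck-at-0}.
Test 2 (A=0, B=1, C=0, D=0): fault-free M1=0, M2=1, M3=0, M4=1 → 1; observed 1. Eliminates M2 stuck-at-0, M3 stuck-at-1, M4 stuck-at-0.
Only M1 stuck-at-1 is consistent with every test.

M1 stuck-at-1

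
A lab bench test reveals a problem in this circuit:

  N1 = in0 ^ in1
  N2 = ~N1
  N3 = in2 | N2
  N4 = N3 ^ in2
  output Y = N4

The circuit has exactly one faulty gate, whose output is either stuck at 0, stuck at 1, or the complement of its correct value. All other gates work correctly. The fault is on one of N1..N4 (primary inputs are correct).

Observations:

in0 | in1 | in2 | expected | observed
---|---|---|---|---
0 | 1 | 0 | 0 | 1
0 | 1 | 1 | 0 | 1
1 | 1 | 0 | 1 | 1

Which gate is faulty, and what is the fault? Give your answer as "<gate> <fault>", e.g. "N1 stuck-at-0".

Fault-free values for test 1 (in0=0, in1=1, in2=0): N1=1, N2=0, N3=0, N4=0, giving Y=0. Observed 1.
Test 1: faults giving observed 1 are {N1 stuck-at-0, N1 inverted output, N2 stuck-at-1, N2 inverted output, N3 stuck-at-1, N3 inverted output, N4 stuck-at-1, N4 inverted output}.
Test 2 (in0=0, in1=1, in2=1): fault-free N1=1, N2=0, N3=1, N4=0 → 0; observed 1. Eliminates N1 stuck-at-0, N1 inverted output, N2 stuck-at-1, N2 inverted output, N3 stuck-at-1.
Test 3 (in0=1, in1=1, in2=0): fault-free N1=0, N2=1, N3=1, N4=1 → 1; observed 1. Eliminates N3 inverted output, N4 inverted output.
Only N4 stuck-at-1 is consistent with every test.

N4 stuck-at-1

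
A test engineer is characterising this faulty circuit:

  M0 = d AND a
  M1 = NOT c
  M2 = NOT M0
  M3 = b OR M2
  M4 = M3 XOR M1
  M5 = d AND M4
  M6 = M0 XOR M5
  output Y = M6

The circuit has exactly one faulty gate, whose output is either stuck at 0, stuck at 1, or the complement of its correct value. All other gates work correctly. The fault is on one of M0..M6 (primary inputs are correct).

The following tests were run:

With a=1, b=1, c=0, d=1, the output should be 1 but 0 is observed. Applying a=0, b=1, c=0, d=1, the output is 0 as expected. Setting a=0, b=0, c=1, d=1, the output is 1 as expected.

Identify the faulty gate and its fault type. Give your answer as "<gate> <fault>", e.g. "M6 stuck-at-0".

Fault-free values for test 1 (a=1, b=1, c=0, d=1): M0=1, M1=1, M2=0, M3=1, M4=0, M5=0, M6=1, giving Y=1. Observed 0.
Test 1: faults giving observed 0 are {M0 stuck-at-0, M0 inverted output, M1 stuck-at-0, M1 inverted output, M3 stuck-at-0, M3 inverted output, M4 stuck-at-1, M4 inverted output, M5 stuck-at-1, M5 inverted output, M6 stuck-at-0, M6 inverted output}.
Test 2 (a=0, b=1, c=0, d=1): fault-free M0=0, M1=1, M2=1, M3=1, M4=0, M5=0, M6=0 → 0; observed 0. Eliminates M0 inverted output, M1 stuck-at-0, M1 inverted output, M3 stuck-at-0, M3 inverted output, M4 stuck-at-1, M4 inverted output, M5 stuck-at-1, M5 inverted output, M6 inverted output.
Test 3 (a=0, b=0, c=1, d=1): fault-free M0=0, M1=0, M2=1, M3=1, M4=1, M5=1, M6=1 → 1; observed 1. Eliminates M6 stuck-at-0.
Only M0 stuck-at-0 is consistent with every test.

M0 stuck-at-0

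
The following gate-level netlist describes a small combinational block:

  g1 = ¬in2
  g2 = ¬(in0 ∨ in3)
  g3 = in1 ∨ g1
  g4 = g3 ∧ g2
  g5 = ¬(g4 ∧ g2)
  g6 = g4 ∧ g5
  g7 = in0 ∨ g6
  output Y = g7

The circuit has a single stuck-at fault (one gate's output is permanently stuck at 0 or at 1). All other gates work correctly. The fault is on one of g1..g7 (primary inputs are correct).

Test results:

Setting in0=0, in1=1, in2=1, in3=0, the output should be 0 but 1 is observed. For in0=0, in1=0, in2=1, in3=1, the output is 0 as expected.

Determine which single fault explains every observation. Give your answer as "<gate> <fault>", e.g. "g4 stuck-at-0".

g5 stuck-at-1

Fault-free values for test 1 (in0=0, in1=1, in2=1, in3=0): g1=0, g2=1, g3=1, g4=1, g5=0, g6=0, g7=0, giving Y=0. Observed 1.
Test 1: faults giving observed 1 are {g5 stuck-at-1, g6 stuck-at-1, g7 stuck-at-1}.
Test 2 (in0=0, in1=0, in2=1, in3=1): fault-free g1=0, g2=0, g3=0, g4=0, g5=1, g6=0, g7=0 → 0; observed 0. Eliminates g6 stuck-at-1, g7 stuck-at-1.
Only g5 stuck-at-1 is consistent with every test.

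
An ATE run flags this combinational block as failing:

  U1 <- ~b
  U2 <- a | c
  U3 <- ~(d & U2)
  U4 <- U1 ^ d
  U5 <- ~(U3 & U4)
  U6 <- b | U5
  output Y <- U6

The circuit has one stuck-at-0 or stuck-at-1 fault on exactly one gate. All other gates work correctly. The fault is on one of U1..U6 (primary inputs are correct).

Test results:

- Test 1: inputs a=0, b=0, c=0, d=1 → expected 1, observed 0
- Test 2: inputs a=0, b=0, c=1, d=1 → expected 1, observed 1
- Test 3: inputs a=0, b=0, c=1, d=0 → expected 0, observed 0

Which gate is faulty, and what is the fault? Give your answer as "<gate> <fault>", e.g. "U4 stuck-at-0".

U4 stuck-at-1

Fault-free values for test 1 (a=0, b=0, c=0, d=1): U1=1, U2=0, U3=1, U4=0, U5=1, U6=1, giving Y=1. Observed 0.
Test 1: faults giving observed 0 are {U1 stuck-at-0, U4 stuck-at-1, U5 stuck-at-0, U6 stuck-at-0}.
Test 2 (a=0, b=0, c=1, d=1): fault-free U1=1, U2=1, U3=0, U4=0, U5=1, U6=1 → 1; observed 1. Eliminates U5 stuck-at-0, U6 stuck-at-0.
Test 3 (a=0, b=0, c=1, d=0): fault-free U1=1, U2=1, U3=1, U4=1, U5=0, U6=0 → 0; observed 0. Eliminates U1 stuck-at-0.
Only U4 stuck-at-1 is consistent with every test.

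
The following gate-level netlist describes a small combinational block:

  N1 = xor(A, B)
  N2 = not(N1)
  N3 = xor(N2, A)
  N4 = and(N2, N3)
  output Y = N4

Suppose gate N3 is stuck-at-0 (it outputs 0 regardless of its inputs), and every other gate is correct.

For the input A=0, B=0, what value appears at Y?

Propagate with N3 forced: N1=0, N2=1, N3=0 [stuck-at-0], N4=0.
So Y = 0. (Without the fault it would be 1.)

0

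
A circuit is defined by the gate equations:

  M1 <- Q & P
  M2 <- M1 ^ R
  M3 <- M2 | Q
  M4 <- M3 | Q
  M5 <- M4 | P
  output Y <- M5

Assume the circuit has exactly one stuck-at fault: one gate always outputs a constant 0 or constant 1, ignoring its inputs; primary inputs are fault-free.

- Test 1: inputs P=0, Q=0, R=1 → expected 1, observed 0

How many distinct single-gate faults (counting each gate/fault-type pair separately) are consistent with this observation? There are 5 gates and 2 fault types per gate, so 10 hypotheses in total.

5

Fault-free: M1=0, M2=1, M3=1, M4=1, M5=1 → 1. Observed 0.
  M1 stuck-at-0: output 1 ✗
  M1 stuck-at-1: output 0 ✓
  M2 stuck-at-0: output 0 ✓
  M2 stuck-at-1: output 1 ✗
  M3 stuck-at-0: output 0 ✓
  M3 stuck-at-1: output 1 ✗
  M4 stuck-at-0: output 0 ✓
  M4 stuck-at-1: output 1 ✗
  M5 stuck-at-0: output 0 ✓
  M5 stuck-at-1: output 1 ✗
Consistent faults: {M1 stuck-at-1, M2 stuck-at-0, M3 stuck-at-0, M4 stuck-at-0, M5 stuck-at-0} — 5 in all.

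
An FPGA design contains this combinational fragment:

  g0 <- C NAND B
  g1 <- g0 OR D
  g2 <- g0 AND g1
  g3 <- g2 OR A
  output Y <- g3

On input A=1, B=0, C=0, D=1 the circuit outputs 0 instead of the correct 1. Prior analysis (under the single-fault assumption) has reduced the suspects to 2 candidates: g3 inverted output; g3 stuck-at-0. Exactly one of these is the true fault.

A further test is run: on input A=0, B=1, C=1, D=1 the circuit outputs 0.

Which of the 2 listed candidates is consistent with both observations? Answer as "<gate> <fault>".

g3 stuck-at-0

Evaluate each candidate on input A=0, B=1, C=1, D=1:
  g3 inverted output: g0=0, g1=1, g2=0, g3=1 [inverted output] → 1 — eliminated
  g3 stuck-at-0: g0=0, g1=1, g2=0, g3=0 [stuck-at-0] → 0 — matches
Only g3 stuck-at-0 reproduces the observed 0.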